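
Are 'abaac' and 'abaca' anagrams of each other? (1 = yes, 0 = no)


Sort characters of 'abaac': 'aaabc'
Sort characters of 'abaca': 'aaabc'
Sorted forms match -> they ARE anagrams
Result: 1

1


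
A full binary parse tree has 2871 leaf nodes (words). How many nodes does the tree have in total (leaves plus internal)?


Leaf nodes (terminals): 2871
Internal nodes = n - 1 = 2871 - 1 = 2870
Total = leaves + internal = 2871 + 2870 = 5741

5741


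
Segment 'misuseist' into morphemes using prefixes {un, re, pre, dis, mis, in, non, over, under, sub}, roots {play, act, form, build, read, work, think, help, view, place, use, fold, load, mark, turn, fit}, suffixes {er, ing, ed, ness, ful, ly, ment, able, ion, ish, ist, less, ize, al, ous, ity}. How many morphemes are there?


Segmenting 'misuseist' against the inventory:
  'mis' -> prefix (morpheme 1)
  'use' -> root (morpheme 2)
  'ist' -> suffix (morpheme 3)
Total morphemes: 3

3


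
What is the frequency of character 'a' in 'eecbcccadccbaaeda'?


Scanning 'eecbcccadccbaaeda' for 'a':
  Position 7: 'a' -> MATCH (count: 1)
  Position 12: 'a' -> MATCH (count: 2)
  Position 13: 'a' -> MATCH (count: 3)
  Position 16: 'a' -> MATCH (count: 4)
Total occurrences of 'a': 4

4


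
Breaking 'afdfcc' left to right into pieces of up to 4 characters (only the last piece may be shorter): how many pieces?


'afdfcc' has 6 characters.
Chunking with max size 4:
  Chunk 1: 'afdf' (positions 0-3)
  Chunk 2: 'cc' (positions 4-5)
Total chunks: ceil(6 / 4) = 2

2


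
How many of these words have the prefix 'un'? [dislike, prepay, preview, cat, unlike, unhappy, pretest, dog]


Checking each word for prefix 'un':
  'dislike' -> no (count: 0)
  'prepay' -> no (count: 0)
  'preview' -> no (count: 0)
  'cat' -> no (count: 0)
  'unlike' -> YES, starts with 'un' (count: 1)
  'unhappy' -> YES, starts with 'un' (count: 2)
  'pretest' -> no (count: 2)
  'dog' -> no (count: 2)
Total with prefix 'un': 2

2


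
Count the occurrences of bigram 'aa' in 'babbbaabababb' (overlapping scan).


Scanning 'babbbaabababb' for bigram 'aa':
  Position 0: 'ba' -> no
  Position 1: 'ab' -> no
  Position 2: 'bb' -> no
  Position 3: 'bb' -> no
  Position 4: 'ba' -> no
  Position 5: 'aa' -> MATCH
  Position 6: 'ab' -> no
  Position 7: 'ba' -> no
  Position 8: 'ab' -> no
  Position 9: 'ba' -> no
  Position 10: 'ab' -> no
  Position 11: 'bb' -> no
Total matches: 1

1


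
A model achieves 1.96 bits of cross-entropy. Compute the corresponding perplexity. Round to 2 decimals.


Perplexity formula: PP = 2^H
H = 1.96
PP = 2^1.96
Decompose: 2^1.96 = 2^1 * 2^0.96
2^1 = 2, 2^0.96 ~ 1.9453099
PP ~ 2 * 1.9453099 = 3.8906198
Rounded to 2 decimals: 3.89

3.89


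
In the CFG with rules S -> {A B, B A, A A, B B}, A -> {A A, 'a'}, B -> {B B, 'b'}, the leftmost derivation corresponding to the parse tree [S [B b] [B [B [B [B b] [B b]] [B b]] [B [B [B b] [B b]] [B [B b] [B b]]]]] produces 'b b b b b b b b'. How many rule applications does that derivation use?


Every bracketed nonterminal node [X ...] in the tree is produced by exactly one rule application.
Reading the tree off as a leftmost derivation:
  Step 1: S  =>  B B   (applied S -> B B)
  Step 2: B B  =>  b B   (applied B -> b)
  Step 3: b B  =>  b B B   (applied B -> B B)
  Step 4: b B B  =>  b B B B   (applied B -> B B)
  Step 5: b B B B  =>  b B B B B   (applied B -> B B)
  Step 6: b B B B B  =>  b b B B B   (applied B -> b)
  Step 7: b b B B B  =>  b b b B B   (applied B -> b)
  Step 8: b b b B B  =>  b b b b B   (applied B -> b)
  Step 9: b b b b B  =>  b b b b B B   (applied B -> B B)
  Step 10: b b b b B B  =>  b b b b B B B   (applied B -> B B)
  Step 11: b b b b B B B  =>  b b b b b B B   (applied B -> b)
  Step 12: b b b b b B B  =>  b b b b b b B   (applied B -> b)
  Step 13: b b b b b b B  =>  b b b b b b B B   (applied B -> B B)
  Step 14: b b b b b b B B  =>  b b b b b b b B   (applied B -> b)
  Step 15: b b b b b b b B  =>  b b b b b b b b   (applied B -> b)
Final yield: b b b b b b b b
Total rewrite steps: 15

15


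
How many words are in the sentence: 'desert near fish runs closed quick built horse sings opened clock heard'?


Counting words by splitting on spaces:
  Word 1: 'desert'
  Word 2: 'near'
  Word 3: 'fish'
  Word 4: 'runs'
  Word 5: 'closed'
  Word 6: 'quick'
  Word 7: 'built'
  Word 8: 'horse'
  Word 9: 'sings'
  Word 10: 'opened'
  Word 11: 'clock'
  Word 12: 'heard'
Total words: 12

12


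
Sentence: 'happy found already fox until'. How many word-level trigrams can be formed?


Word trigrams from [5] words:
  Trigram 1: (happy found already)
  Trigram 2: (found already fox)
  Trigram 3: (already fox until)
Total word trigrams: 5 - 2 = 3

3


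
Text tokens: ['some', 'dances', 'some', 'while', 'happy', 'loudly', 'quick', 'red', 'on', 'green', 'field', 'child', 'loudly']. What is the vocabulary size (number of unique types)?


Listing all tokens and tracking unique types:
  Token 1: 'some' -> NEW (unique so far: 1)
  Token 2: 'dances' -> NEW (unique so far: 2)
  Token 3: 'some' -> duplicate (unique so far: 2)
  Token 4: 'while' -> NEW (unique so far: 3)
  Token 5: 'happy' -> NEW (unique so far: 4)
  Token 6: 'loudly' -> NEW (unique so far: 5)
  Token 7: 'quick' -> NEW (unique so far: 6)
  Token 8: 'red' -> NEW (unique so far: 7)
  Token 9: 'on' -> NEW (unique so far: 8)
  Token 10: 'green' -> NEW (unique so far: 9)
  Token 11: 'field' -> NEW (unique so far: 10)
  Token 12: 'child' -> NEW (unique so far: 11)
  Token 13: 'loudly' -> duplicate (unique so far: 11)
Unique types: ('child', 'dances', 'field', 'green', 'happy', 'loudly', 'on', 'quick', 'red', 'some', 'while')
Vocabulary size: 11

11


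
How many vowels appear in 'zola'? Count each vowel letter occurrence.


Scanning each character of 'zola':
  Position 1: 'z' -> consonant (running count: 0)
  Position 2: 'o' -> vowel (running count: 1)
  Position 3: 'l' -> consonant (running count: 1)
  Position 4: 'a' -> vowel (running count: 2)
Total vowels: 2

2


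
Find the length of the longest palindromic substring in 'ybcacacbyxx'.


Scanning 'ybcacacbyxx' for palindromic substrings.
Substring at positions 0-8: 'ybcacacby'.
Check: reverse('ybcacacby') = 'ybcacacby' -> palindrome confirmed.
Neighbouring characters ('-' / 'x') break symmetry, so it cannot extend further.
No longer palindromic substring exists; longest length = 9

9


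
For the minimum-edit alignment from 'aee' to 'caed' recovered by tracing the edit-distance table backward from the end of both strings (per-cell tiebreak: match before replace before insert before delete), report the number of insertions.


Edit distance = 2. Backtracking from cell (3, 4) with preference match > replace > insert > delete,
then listing the resulting alignment 'aee' -> 'caed' left to right:
  Step 1: insert 'c' [insertion #1]
  Step 2: keep 'a'
  Step 3: keep 'e'
  Step 4: replace e->d
Total insertions: 1

1


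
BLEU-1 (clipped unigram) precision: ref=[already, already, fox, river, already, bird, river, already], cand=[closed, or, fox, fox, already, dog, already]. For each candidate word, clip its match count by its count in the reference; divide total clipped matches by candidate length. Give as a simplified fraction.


Reference word counts: {'already': 4, 'bird': 1, 'fox': 1, 'river': 2}
Checking each candidate word (with clipping):
  'closed' -> not in reference -> no match (matches: 0)
  'or' -> not in reference -> no match (matches: 0)
  'fox' -> in reference (ref count 1, used 1/1) -> match (matches: 1)
  'fox' -> ref count 1 already used up (1/1) -> clipped, no match (matches: 1)
  'already' -> in reference (ref count 4, used 1/4) -> match (matches: 2)
  'dog' -> not in reference -> no match (matches: 2)
  'already' -> in reference (ref count 4, used 2/4) -> match (matches: 3)
Clipped matches: 3, Candidate length: 7
Precision = 3/7

3/7


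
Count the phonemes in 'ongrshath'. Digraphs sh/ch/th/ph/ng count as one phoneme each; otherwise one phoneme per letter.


Parsing 'ongrshath' greedily, digraphs first:
  'o' -> vowel phoneme (phonemes so far: 1)
  'ng' -> digraph (1 consonant phoneme) (phonemes so far: 2)
  'r' -> consonant phoneme (phonemes so far: 3)
  'sh' -> digraph (1 consonant phoneme) (phonemes so far: 4)
  'a' -> vowel phoneme (phonemes so far: 5)
  'th' -> digraph (1 consonant phoneme) (phonemes so far: 6)
Total phonemes: 6

6


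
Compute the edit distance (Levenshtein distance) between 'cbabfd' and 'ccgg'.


Building DP table for s1='cbabfd' (len 6) and s2='ccgg' (len 4):
       c  c  g  g
    0  1  2  3  4
  c 1  0  1  2  3
  b 2  1  1  2  3
  a 3  2  2  2  3
  b 4  3  3  3  3
  f 5  4  4  4  4
  d 6  5  5  5  5
Edit distance = dp[6][4] = 5

5


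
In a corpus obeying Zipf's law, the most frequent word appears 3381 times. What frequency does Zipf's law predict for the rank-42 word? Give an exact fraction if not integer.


Zipf's law: freq(rank) = f1 / rank
f1 = 3381, rank = 42
freq = 3381 / 42
GCD(3381, 42) = 21
Simplified: 161/2

161/2


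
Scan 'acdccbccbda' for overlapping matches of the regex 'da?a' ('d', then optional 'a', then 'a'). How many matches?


Pattern: da?a means 'd', then optional 'a', then 'a'.
Scanning 'acdccbccbda' position-by-position:
  Pos 0: window 'acd' -> no
  Pos 1: window 'cdc' -> no
  Pos 2: window 'dcc' -> no
  Pos 3: window 'ccb' -> no
  Pos 4: window 'cbc' -> no
  Pos 5: window 'bcc' -> no
  Pos 6: window 'ccb' -> no
  Pos 7: window 'cbd' -> no
  Pos 8: window 'bda' -> no
  Pos 9: window 'da' -> MATCH
  Pos 10: window 'a' -> no
Total matches: 1

1


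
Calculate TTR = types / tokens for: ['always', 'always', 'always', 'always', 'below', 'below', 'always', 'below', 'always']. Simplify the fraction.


Tokens: 9
Unique types: ('always', 'below') = 2
TTR = 2/9
Already in lowest terms.

2/9


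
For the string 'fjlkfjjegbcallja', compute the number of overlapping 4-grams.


String 'fjlkfjjegbcallja' has length L = 16.
Number of overlapping n-grams = L - n + 1
Substituting: 16 - 4 + 1 = 13

13


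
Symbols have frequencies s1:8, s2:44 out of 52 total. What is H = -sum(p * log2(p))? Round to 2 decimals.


Computing entropy H = -sum(p_i * log2(p_i)):
  s1: p = 8/52 = 0.1538, -p*log2(p) = 0.4155
  s2: p = 44/52 = 0.8462, -p*log2(p) = 0.2039
H = sum of terms = 0.6194
Rounded to 2 decimals: 0.62

0.62


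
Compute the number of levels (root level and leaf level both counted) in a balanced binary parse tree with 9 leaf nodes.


In a balanced binary tree with n leaves the deepest leaf is ceil(log2(n)) edges below the root,
so counting node levels inclusive of root and leaves gives ceil(log2(n)) + 1 levels.
log2(9) = 3.1699
ceil(3.1699) = 4
levels = 4 + 1 = 5

5


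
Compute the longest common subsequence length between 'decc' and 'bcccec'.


DP table for LCS of 'decc' and 'bcccec':
       b  c  c  c  e  c
    0  0  0  0  0  0  0
  d 0  0  0  0  0  0  0
  e 0  0  0  0  0  1  1
  c 0  0  1  1  1  1  2
  c 0  0  1  2  2  2  2
LCS: 'ec'
LCS length = 2

2


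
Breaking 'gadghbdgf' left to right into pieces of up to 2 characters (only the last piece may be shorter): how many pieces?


'gadghbdgf' has 9 characters.
Chunking with max size 2:
  Chunk 1: 'ga' (positions 0-1)
  Chunk 2: 'dg' (positions 2-3)
  Chunk 3: 'hb' (positions 4-5)
  Chunk 4: 'dg' (positions 6-7)
  Chunk 5: 'f' (positions 8-8)
Total chunks: ceil(9 / 2) = 5

5


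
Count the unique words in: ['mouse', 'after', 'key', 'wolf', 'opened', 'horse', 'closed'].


Listing all tokens and tracking unique types:
  Token 1: 'mouse' -> NEW (unique so far: 1)
  Token 2: 'after' -> NEW (unique so far: 2)
  Token 3: 'key' -> NEW (unique so far: 3)
  Token 4: 'wolf' -> NEW (unique so far: 4)
  Token 5: 'opened' -> NEW (unique so far: 5)
  Token 6: 'horse' -> NEW (unique so far: 6)
  Token 7: 'closed' -> NEW (unique so far: 7)
Unique types: ('after', 'closed', 'horse', 'key', 'mouse', 'opened', 'wolf')
Vocabulary size: 7

7


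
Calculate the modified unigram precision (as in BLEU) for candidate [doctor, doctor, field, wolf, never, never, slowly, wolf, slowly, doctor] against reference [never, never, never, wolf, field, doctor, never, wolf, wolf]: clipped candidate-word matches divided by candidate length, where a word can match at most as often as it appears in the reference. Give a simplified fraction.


Reference word counts: {'doctor': 1, 'field': 1, 'never': 4, 'wolf': 3}
Checking each candidate word (with clipping):
  'doctor' -> in reference (ref count 1, used 1/1) -> match (matches: 1)
  'doctor' -> ref count 1 already used up (1/1) -> clipped, no match (matches: 1)
  'field' -> in reference (ref count 1, used 1/1) -> match (matches: 2)
  'wolf' -> in reference (ref count 3, used 1/3) -> match (matches: 3)
  'never' -> in reference (ref count 4, used 1/4) -> match (matches: 4)
  'never' -> in reference (ref count 4, used 2/4) -> match (matches: 5)
  'slowly' -> not in reference -> no match (matches: 5)
  'wolf' -> in reference (ref count 3, used 2/3) -> match (matches: 6)
  'slowly' -> not in reference -> no match (matches: 6)
  'doctor' -> ref count 1 already used up (1/1) -> clipped, no match (matches: 6)
Clipped matches: 6, Candidate length: 10
Precision = 6/10 = 3/5

3/5


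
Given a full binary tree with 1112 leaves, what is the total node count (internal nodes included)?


Leaf nodes (terminals): 1112
Internal nodes = n - 1 = 1112 - 1 = 1111
Total = leaves + internal = 1112 + 1111 = 2223

2223


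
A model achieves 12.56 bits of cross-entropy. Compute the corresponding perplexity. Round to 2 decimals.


Perplexity formula: PP = 2^H
H = 12.56
PP = 2^12.56
Decompose: 2^12.56 = 2^12 * 2^0.56
2^12 = 4096, 2^0.56 ~ 1.4742692
PP ~ 4096 * 1.4742692 = 6038.6066432
Rounded to 2 decimals: 6038.61

6038.61


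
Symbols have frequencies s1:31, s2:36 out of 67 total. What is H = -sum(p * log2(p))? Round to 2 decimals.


Computing entropy H = -sum(p_i * log2(p_i)):
  s1: p = 31/67 = 0.4627, -p*log2(p) = 0.5145
  s2: p = 36/67 = 0.5373, -p*log2(p) = 0.4815
H = sum of terms = 0.9960
Rounded to 2 decimals: 1.00

1.00


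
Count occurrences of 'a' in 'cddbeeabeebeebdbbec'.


Scanning 'cddbeeabeebeebdbbec' for 'a':
  Position 6: 'a' -> MATCH (count: 1)
Total occurrences of 'a': 1

1


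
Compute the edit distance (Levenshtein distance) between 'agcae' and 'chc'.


Building DP table for s1='agcae' (len 5) and s2='chc' (len 3):
       c  h  c
    0  1  2  3
  a 1  1  2  3
  g 2  2  2  3
  c 3  2  3  2
  a 4  3  3  3
  e 5  4  4  4
Edit distance = dp[5][3] = 4

4


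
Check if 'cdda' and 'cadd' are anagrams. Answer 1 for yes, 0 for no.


Sort characters of 'cdda': 'acdd'
Sort characters of 'cadd': 'acdd'
Sorted forms match -> they ARE anagrams
Result: 1

1


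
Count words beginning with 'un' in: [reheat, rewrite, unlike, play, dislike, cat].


Checking each word for prefix 'un':
  'reheat' -> no (count: 0)
  'rewrite' -> no (count: 0)
  'unlike' -> YES, starts with 'un' (count: 1)
  'play' -> no (count: 1)
  'dislike' -> no (count: 1)
  'cat' -> no (count: 1)
Total with prefix 'un': 1

1


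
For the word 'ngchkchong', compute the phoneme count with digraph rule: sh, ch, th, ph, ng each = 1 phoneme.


Parsing 'ngchkchong' greedily, digraphs first:
  'ng' -> digraph (1 consonant phoneme) (phonemes so far: 1)
  'ch' -> digraph (1 consonant phoneme) (phonemes so far: 2)
  'k' -> consonant phoneme (phonemes so far: 3)
  'ch' -> digraph (1 consonant phoneme) (phonemes so far: 4)
  'o' -> vowel phoneme (phonemes so far: 5)
  'ng' -> digraph (1 consonant phoneme) (phonemes so far: 6)
Total phonemes: 6

6


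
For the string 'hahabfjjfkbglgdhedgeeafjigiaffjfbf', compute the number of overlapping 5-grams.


String 'hahabfjjfkbglgdhedgeeafjigiaffjfbf' has length L = 34.
Number of overlapping n-grams = L - n + 1
Substituting: 34 - 5 + 1 = 30

30


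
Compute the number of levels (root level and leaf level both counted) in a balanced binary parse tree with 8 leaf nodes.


In a balanced binary tree with n leaves the deepest leaf is ceil(log2(n)) edges below the root,
so counting node levels inclusive of root and leaves gives ceil(log2(n)) + 1 levels.
log2(8) = 3.0000
ceil(3.0000) = 3
levels = 3 + 1 = 4

4


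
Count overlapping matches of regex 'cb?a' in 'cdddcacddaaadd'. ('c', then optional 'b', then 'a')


Pattern: cb?a means 'c', then optional 'b', then 'a'.
Scanning 'cdddcacddaaadd' position-by-position:
  Pos 0: window 'cdd' -> no
  Pos 1: window 'ddd' -> no
  Pos 2: window 'ddc' -> no
  Pos 3: window 'dca' -> no
  Pos 4: window 'cac' -> MATCH
  Pos 5: window 'acd' -> no
  Pos 6: window 'cdd' -> no
  Pos 7: window 'dda' -> no
  Pos 8: window 'daa' -> no
  Pos 9: window 'aaa' -> no
  Pos 10: window 'aad' -> no
  Pos 11: window 'add' -> no
  Pos 12: window 'dd' -> no
  Pos 13: window 'd' -> no
Total matches: 1

1


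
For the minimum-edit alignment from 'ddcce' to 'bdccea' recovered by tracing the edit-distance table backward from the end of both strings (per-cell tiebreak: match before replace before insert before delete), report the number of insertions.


Edit distance = 2. Backtracking from cell (5, 6) with preference match > replace > insert > delete,
then listing the resulting alignment 'ddcce' -> 'bdccea' left to right:
  Step 1: replace d->b
  Step 2: keep 'd'
  Step 3: keep 'c'
  Step 4: keep 'c'
  Step 5: keep 'e'
  Step 6: insert 'a' [insertion #1]
Total insertions: 1

1


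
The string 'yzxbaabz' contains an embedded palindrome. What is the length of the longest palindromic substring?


Scanning 'yzxbaabz' for palindromic substrings.
Substring at positions 3-6: 'baab'.
Check: reverse('baab') = 'baab' -> palindrome confirmed.
Neighbouring characters ('x' / 'z') break symmetry, so it cannot extend further.
No longer palindromic substring exists; longest length = 4

4


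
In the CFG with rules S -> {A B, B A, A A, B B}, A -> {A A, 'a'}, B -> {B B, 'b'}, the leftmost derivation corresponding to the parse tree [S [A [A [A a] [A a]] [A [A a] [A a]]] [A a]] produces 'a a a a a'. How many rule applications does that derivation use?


Every bracketed nonterminal node [X ...] in the tree is produced by exactly one rule application.
Reading the tree off as a leftmost derivation:
  Step 1: S  =>  A A   (applied S -> A A)
  Step 2: A A  =>  A A A   (applied A -> A A)
  Step 3: A A A  =>  A A A A   (applied A -> A A)
  Step 4: A A A A  =>  a A A A   (applied A -> a)
  Step 5: a A A A  =>  a a A A   (applied A -> a)
  Step 6: a a A A  =>  a a A A A   (applied A -> A A)
  Step 7: a a A A A  =>  a a a A A   (applied A -> a)
  Step 8: a a a A A  =>  a a a a A   (applied A -> a)
  Step 9: a a a a A  =>  a a a a a   (applied A -> a)
Final yield: a a a a a
Total rewrite steps: 9

9


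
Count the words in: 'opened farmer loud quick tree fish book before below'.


Counting words by splitting on spaces:
  Word 1: 'opened'
  Word 2: 'farmer'
  Word 3: 'loud'
  Word 4: 'quick'
  Word 5: 'tree'
  Word 6: 'fish'
  Word 7: 'book'
  Word 8: 'before'
  Word 9: 'below'
Total words: 9

9


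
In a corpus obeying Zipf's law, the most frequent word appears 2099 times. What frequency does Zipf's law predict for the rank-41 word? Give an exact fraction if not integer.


Zipf's law: freq(rank) = f1 / rank
f1 = 2099, rank = 41
freq = 2099 / 41
GCD(2099, 41) = 1
Simplified: 2099/41

2099/41


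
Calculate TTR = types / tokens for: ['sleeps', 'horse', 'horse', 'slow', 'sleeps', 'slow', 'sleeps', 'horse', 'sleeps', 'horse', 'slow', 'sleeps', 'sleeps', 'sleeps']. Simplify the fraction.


Tokens: 14
Unique types: ('horse', 'sleeps', 'slow') = 3
TTR = 3/14
Already in lowest terms.

3/14


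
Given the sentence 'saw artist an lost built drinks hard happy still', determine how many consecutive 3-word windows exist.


Word trigrams from [9] words:
  Trigram 1: (saw artist an)
  Trigram 2: (artist an lost)
  Trigram 3: (an lost built)
  Trigram 4: (lost built drinks)
  Trigram 5: (built drinks hard)
  Trigram 6: (drinks hard happy)
  Trigram 7: (hard happy still)
Total word trigrams: 9 - 2 = 7

7


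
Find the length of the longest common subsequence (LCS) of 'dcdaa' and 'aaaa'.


DP table for LCS of 'dcdaa' and 'aaaa':
       a  a  a  a
    0  0  0  0  0
  d 0  0  0  0  0
  c 0  0  0  0  0
  d 0  0  0  0  0
  a 0  1  1  1  1
  a 0  1  2  2  2
LCS: 'aa'
LCS length = 2

2


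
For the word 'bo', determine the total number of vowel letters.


Scanning each character of 'bo':
  Position 1: 'b' -> consonant (running count: 0)
  Position 2: 'o' -> vowel (running count: 1)
Total vowels: 1

1


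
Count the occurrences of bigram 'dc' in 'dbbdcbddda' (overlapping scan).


Scanning 'dbbdcbddda' for bigram 'dc':
  Position 0: 'db' -> no
  Position 1: 'bb' -> no
  Position 2: 'bd' -> no
  Position 3: 'dc' -> MATCH
  Position 4: 'cb' -> no
  Position 5: 'bd' -> no
  Position 6: 'dd' -> no
  Position 7: 'dd' -> no
  Position 8: 'da' -> no
Total matches: 1

1


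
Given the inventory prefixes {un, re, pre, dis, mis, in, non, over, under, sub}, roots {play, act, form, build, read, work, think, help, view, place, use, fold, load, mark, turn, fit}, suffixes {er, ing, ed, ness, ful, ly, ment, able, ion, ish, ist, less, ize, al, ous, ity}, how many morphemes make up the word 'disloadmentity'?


Segmenting 'disloadmentity' against the inventory:
  'dis' -> prefix (morpheme 1)
  'load' -> root (morpheme 2)
  'ment' -> suffix (morpheme 3)
  'ity' -> suffix (morpheme 4)
Total morphemes: 4

4


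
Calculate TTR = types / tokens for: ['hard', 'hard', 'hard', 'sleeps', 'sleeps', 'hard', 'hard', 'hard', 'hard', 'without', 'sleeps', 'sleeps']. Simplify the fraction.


Tokens: 12
Unique types: ('hard', 'sleeps', 'without') = 3
TTR = 3/12
Simplify: divide both by 3 -> 1/4
TTR = 1/4

1/4


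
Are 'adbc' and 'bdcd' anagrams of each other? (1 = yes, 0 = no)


Sort characters of 'adbc': 'abcd'
Sort characters of 'bdcd': 'bcdd'
Sorted forms differ -> they are NOT anagrams
Result: 0

0


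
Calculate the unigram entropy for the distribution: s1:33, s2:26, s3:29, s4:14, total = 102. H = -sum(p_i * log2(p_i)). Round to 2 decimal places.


Computing entropy H = -sum(p_i * log2(p_i)):
  s1: p = 33/102 = 0.3235, -p*log2(p) = 0.5267
  s2: p = 26/102 = 0.2549, -p*log2(p) = 0.5027
  s3: p = 29/102 = 0.2843, -p*log2(p) = 0.5159
  s4: p = 14/102 = 0.1373, -p*log2(p) = 0.3932
H = sum of terms = 1.9385
Rounded to 2 decimals: 1.94

1.94


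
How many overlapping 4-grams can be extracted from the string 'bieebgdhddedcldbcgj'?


String 'bieebgdhddedcldbcgj' has length L = 19.
Number of overlapping n-grams = L - n + 1
Substituting: 19 - 4 + 1 = 16

16


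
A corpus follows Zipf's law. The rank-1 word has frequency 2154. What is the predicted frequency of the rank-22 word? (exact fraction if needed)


Zipf's law: freq(rank) = f1 / rank
f1 = 2154, rank = 22
freq = 2154 / 22
GCD(2154, 22) = 2
Simplified: 1077/11

1077/11


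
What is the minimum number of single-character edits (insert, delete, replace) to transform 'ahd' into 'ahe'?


Building DP table for s1='ahd' (len 3) and s2='ahe' (len 3):
       a  h  e
    0  1  2  3
  a 1  0  1  2
  h 2  1  0  1
  d 3  2  1  1
Edit distance = dp[3][3] = 1

1


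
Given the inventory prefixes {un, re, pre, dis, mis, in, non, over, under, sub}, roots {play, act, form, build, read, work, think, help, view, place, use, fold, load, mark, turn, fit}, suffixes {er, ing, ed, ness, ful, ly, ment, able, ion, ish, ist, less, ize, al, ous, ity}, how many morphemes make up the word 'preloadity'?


Segmenting 'preloadity' against the inventory:
  'pre' -> prefix (morpheme 1)
  'load' -> root (morpheme 2)
  'ity' -> suffix (morpheme 3)
Total morphemes: 3

3


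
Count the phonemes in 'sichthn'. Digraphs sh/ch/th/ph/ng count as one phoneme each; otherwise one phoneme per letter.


Parsing 'sichthn' greedily, digraphs first:
  's' -> consonant phoneme (phonemes so far: 1)
  'i' -> vowel phoneme (phonemes so far: 2)
  'ch' -> digraph (1 consonant phoneme) (phonemes so far: 3)
  'th' -> digraph (1 consonant phoneme) (phonemes so far: 4)
  'n' -> consonant phoneme (phonemes so far: 5)
Total phonemes: 5

5


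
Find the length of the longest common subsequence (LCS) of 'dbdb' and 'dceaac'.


DP table for LCS of 'dbdb' and 'dceaac':
       d  c  e  a  a  c
    0  0  0  0  0  0  0
  d 0  1  1  1  1  1  1
  b 0  1  1  1  1  1  1
  d 0  1  1  1  1  1  1
  b 0  1  1  1  1  1  1
LCS: 'd'
LCS length = 1

1


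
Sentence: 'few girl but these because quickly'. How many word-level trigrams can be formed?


Word trigrams from [6] words:
  Trigram 1: (few girl but)
  Trigram 2: (girl but these)
  Trigram 3: (but these because)
  Trigram 4: (these because quickly)
Total word trigrams: 6 - 2 = 4

4


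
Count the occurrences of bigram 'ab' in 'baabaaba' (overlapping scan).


Scanning 'baabaaba' for bigram 'ab':
  Position 0: 'ba' -> no
  Position 1: 'aa' -> no
  Position 2: 'ab' -> MATCH
  Position 3: 'ba' -> no
  Position 4: 'aa' -> no
  Position 5: 'ab' -> MATCH
  Position 6: 'ba' -> no
Total matches: 2

2


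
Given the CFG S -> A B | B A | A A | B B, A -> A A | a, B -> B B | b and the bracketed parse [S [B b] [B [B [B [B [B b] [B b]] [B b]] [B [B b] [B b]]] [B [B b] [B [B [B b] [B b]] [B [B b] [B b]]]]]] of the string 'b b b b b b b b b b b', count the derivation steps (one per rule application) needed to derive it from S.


Every bracketed nonterminal node [X ...] in the tree is produced by exactly one rule application.
Reading the tree off as a leftmost derivation:
  Step 1: S  =>  B B   (applied S -> B B)
  Step 2: B B  =>  b B   (applied B -> b)
  Step 3: b B  =>  b B B   (applied B -> B B)
  Step 4: b B B  =>  b B B B   (applied B -> B B)
  Step 5: b B B B  =>  b B B B B   (applied B -> B B)
  Step 6: b B B B B  =>  b B B B B B   (applied B -> B B)
  Step 7: b B B B B B  =>  b b B B B B   (applied B -> b)
  Step 8: b b B B B B  =>  b b b B B B   (applied B -> b)
  Step 9: b b b B B B  =>  b b b b B B   (applied B -> b)
  Step 10: b b b b B B  =>  b b b b B B B   (applied B -> B B)
  Step 11: b b b b B B B  =>  b b b b b B B   (applied B -> b)
  Step 12: b b b b b B B  =>  b b b b b b B   (applied B -> b)
  Step 13: b b b b b b B  =>  b b b b b b B B   (applied B -> B B)
  Step 14: b b b b b b B B  =>  b b b b b b b B   (applied B -> b)
  Step 15: b b b b b b b B  =>  b b b b b b b B B   (applied B -> B B)
  Step 16: b b b b b b b B B  =>  b b b b b b b B B B   (applied B -> B B)
  Step 17: b b b b b b b B B B  =>  b b b b b b b b B B   (applied B -> b)
  Step 18: b b b b b b b b B B  =>  b b b b b b b b b B   (applied B -> b)
  Step 19: b b b b b b b b b B  =>  b b b b b b b b b B B   (applied B -> B B)
  Step 20: b b b b b b b b b B B  =>  b b b b b b b b b b B   (applied B -> b)
  Step 21: b b b b b b b b b b B  =>  b b b b b b b b b b b   (applied B -> b)
Final yield: b b b b b b b b b b b
Total rewrite steps: 21

21


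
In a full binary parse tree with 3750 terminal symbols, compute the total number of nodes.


Leaf nodes (terminals): 3750
Internal nodes = n - 1 = 3750 - 1 = 3749
Total = leaves + internal = 3750 + 3749 = 7499

7499


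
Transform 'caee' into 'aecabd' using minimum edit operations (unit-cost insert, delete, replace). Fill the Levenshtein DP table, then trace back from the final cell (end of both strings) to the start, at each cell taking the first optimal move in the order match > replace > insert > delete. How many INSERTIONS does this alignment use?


Edit distance = 4. Backtracking from cell (4, 6) with preference match > replace > insert > delete,
then listing the resulting alignment 'caee' -> 'aecabd' left to right:
  Step 1: insert 'a' [insertion #1]
  Step 2: insert 'e' [insertion #2]
  Step 3: keep 'c'
  Step 4: keep 'a'
  Step 5: replace e->b
  Step 6: replace e->d
Total insertions: 2

2


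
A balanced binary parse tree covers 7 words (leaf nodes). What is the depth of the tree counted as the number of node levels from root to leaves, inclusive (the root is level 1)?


In a balanced binary tree with n leaves the deepest leaf is ceil(log2(n)) edges below the root,
so counting node levels inclusive of root and leaves gives ceil(log2(n)) + 1 levels.
log2(7) = 2.8074
ceil(2.8074) = 3
levels = 3 + 1 = 4

4


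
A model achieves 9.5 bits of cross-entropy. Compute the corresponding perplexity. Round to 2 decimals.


Perplexity formula: PP = 2^H
H = 9.5
PP = 2^9.5
Decompose: 2^9.5 = 2^9 * 2^0.5 = 2^9 * sqrt(2)
2^9 = 512, sqrt(2) ~ 1.4142136
PP ~ 512 * 1.4142136 = 724.0773632
Rounded to 2 decimals: 724.08

724.08


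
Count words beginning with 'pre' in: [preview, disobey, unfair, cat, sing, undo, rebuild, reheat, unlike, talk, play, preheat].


Checking each word for prefix 'pre':
  'preview' -> YES, starts with 'pre' (count: 1)
  'disobey' -> no (count: 1)
  'unfair' -> no (count: 1)
  'cat' -> no (count: 1)
  'sing' -> no (count: 1)
  'undo' -> no (count: 1)
  'rebuild' -> no (count: 1)
  'reheat' -> no (count: 1)
  'unlike' -> no (count: 1)
  'talk' -> no (count: 1)
  'play' -> no (count: 1)
  'preheat' -> YES, starts with 'pre' (count: 2)
Total with prefix 'pre': 2

2


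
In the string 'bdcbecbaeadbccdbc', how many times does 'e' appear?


Scanning 'bdcbecbaeadbccdbc' for 'e':
  Position 4: 'e' -> MATCH (count: 1)
  Position 8: 'e' -> MATCH (count: 2)
Total occurrences of 'e': 2

2


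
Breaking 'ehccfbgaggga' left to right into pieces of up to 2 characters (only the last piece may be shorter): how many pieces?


'ehccfbgaggga' has 12 characters.
Chunking with max size 2:
  Chunk 1: 'eh' (positions 0-1)
  Chunk 2: 'cc' (positions 2-3)
  Chunk 3: 'fb' (positions 4-5)
  Chunk 4: 'ga' (positions 6-7)
  Chunk 5: 'gg' (positions 8-9)
  Chunk 6: 'ga' (positions 10-11)
Total chunks: ceil(12 / 2) = 6

6


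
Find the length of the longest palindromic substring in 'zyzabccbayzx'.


Scanning 'zyzabccbayzx' for palindromic substrings.
Substring at positions 3-8: 'abccba'.
Check: reverse('abccba') = 'abccba' -> palindrome confirmed.
Neighbouring characters ('z' / 'y') break symmetry, so it cannot extend further.
No longer palindromic substring exists; longest length = 6

6


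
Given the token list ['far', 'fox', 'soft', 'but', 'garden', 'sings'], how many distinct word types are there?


Listing all tokens and tracking unique types:
  Token 1: 'far' -> NEW (unique so far: 1)
  Token 2: 'fox' -> NEW (unique so far: 2)
  Token 3: 'soft' -> NEW (unique so far: 3)
  Token 4: 'but' -> NEW (unique so far: 4)
  Token 5: 'garden' -> NEW (unique so far: 5)
  Token 6: 'sings' -> NEW (unique so far: 6)
Unique types: ('but', 'far', 'fox', 'garden', 'sings', 'soft')
Vocabulary size: 6

6


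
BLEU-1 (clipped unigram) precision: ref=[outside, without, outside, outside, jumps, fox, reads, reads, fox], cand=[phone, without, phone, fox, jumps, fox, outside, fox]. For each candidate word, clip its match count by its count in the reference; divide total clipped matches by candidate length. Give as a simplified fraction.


Reference word counts: {'fox': 2, 'jumps': 1, 'outside': 3, 'reads': 2, 'without': 1}
Checking each candidate word (with clipping):
  'phone' -> not in reference -> no match (matches: 0)
  'without' -> in reference (ref count 1, used 1/1) -> match (matches: 1)
  'phone' -> not in reference -> no match (matches: 1)
  'fox' -> in reference (ref count 2, used 1/2) -> match (matches: 2)
  'jumps' -> in reference (ref count 1, used 1/1) -> match (matches: 3)
  'fox' -> in reference (ref count 2, used 2/2) -> match (matches: 4)
  'outside' -> in reference (ref count 3, used 1/3) -> match (matches: 5)
  'fox' -> ref count 2 already used up (2/2) -> clipped, no match (matches: 5)
Clipped matches: 5, Candidate length: 8
Precision = 5/8

5/8


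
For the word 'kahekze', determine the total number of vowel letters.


Scanning each character of 'kahekze':
  Position 1: 'k' -> consonant (running count: 0)
  Position 2: 'a' -> vowel (running count: 1)
  Position 3: 'h' -> consonant (running count: 1)
  Position 4: 'e' -> vowel (running count: 2)
  Position 5: 'k' -> consonant (running count: 2)
  Position 6: 'z' -> consonant (running count: 2)
  Position 7: 'e' -> vowel (running count: 3)
Total vowels: 3

3


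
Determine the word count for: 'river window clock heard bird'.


Counting words by splitting on spaces:
  Word 1: 'river'
  Word 2: 'window'
  Word 3: 'clock'
  Word 4: 'heard'
  Word 5: 'bird'
Total words: 5

5


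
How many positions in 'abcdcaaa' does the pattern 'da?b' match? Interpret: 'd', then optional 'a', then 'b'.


Pattern: da?b means 'd', then optional 'a', then 'b'.
Scanning 'abcdcaaa' position-by-position:
  Pos 0: window 'abc' -> no
  Pos 1: window 'bcd' -> no
  Pos 2: window 'cdc' -> no
  Pos 3: window 'dca' -> no
  Pos 4: window 'caa' -> no
  Pos 5: window 'aaa' -> no
  Pos 6: window 'aa' -> no
  Pos 7: window 'a' -> no
Total matches: 0

0


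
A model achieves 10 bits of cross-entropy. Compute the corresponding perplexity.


Perplexity formula: PP = 2^H
H = 10
PP = 2^10
PP = 2^10 = 1024

1024


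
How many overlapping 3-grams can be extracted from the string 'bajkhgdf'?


String 'bajkhgdf' has length L = 8.
Number of overlapping n-grams = L - n + 1
Substituting: 8 - 3 + 1 = 6

6


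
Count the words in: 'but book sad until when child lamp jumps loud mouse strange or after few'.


Counting words by splitting on spaces:
  Word 1: 'but'
  Word 2: 'book'
  Word 3: 'sad'
  Word 4: 'until'
  Word 5: 'when'
  Word 6: 'child'
  Word 7: 'lamp'
  Word 8: 'jumps'
  Word 9: 'loud'
  Word 10: 'mouse'
  Word 11: 'strange'
  Word 12: 'or'
  Word 13: 'after'
  Word 14: 'few'
Total words: 14

14


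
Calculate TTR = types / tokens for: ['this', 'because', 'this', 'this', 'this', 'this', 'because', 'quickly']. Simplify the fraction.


Tokens: 8
Unique types: ('because', 'quickly', 'this') = 3
TTR = 3/8
Already in lowest terms.

3/8


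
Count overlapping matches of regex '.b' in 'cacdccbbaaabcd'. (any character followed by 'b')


Pattern: .b means any character followed by 'b'.
Scanning 'cacdccbbaaabcd' position-by-position:
  Pos 0: window 'ca' -> no
  Pos 1: window 'ac' -> no
  Pos 2: window 'cd' -> no
  Pos 3: window 'dc' -> no
  Pos 4: window 'cc' -> no
  Pos 5: window 'cb' -> MATCH
  Pos 6: window 'bb' -> MATCH
  Pos 7: window 'ba' -> no
  Pos 8: window 'aa' -> no
  Pos 9: window 'aa' -> no
  Pos 10: window 'ab' -> MATCH
  Pos 11: window 'bc' -> no
  Pos 12: window 'cd' -> no
  Pos 13: window 'd' -> no
Total matches: 3

3


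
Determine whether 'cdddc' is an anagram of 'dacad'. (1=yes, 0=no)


Sort characters of 'cdddc': 'ccddd'
Sort characters of 'dacad': 'aacdd'
Sorted forms differ -> they are NOT anagrams
Result: 0

0


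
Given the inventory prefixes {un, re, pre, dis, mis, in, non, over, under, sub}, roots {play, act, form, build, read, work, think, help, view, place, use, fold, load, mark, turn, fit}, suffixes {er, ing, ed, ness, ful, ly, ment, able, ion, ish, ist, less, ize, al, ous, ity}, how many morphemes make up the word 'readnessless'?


Segmenting 'readnessless' against the inventory:
  'read' -> root (morpheme 1)
  'ness' -> suffix (morpheme 2)
  'less' -> suffix (morpheme 3)
Total morphemes: 3

3


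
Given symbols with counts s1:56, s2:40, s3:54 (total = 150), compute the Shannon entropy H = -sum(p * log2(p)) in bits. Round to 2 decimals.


Computing entropy H = -sum(p_i * log2(p_i)):
  s1: p = 56/150 = 0.3733, -p*log2(p) = 0.5307
  s2: p = 40/150 = 0.2667, -p*log2(p) = 0.5085
  s3: p = 54/150 = 0.3600, -p*log2(p) = 0.5306
H = sum of terms = 1.5698
Rounded to 2 decimals: 1.57

1.57


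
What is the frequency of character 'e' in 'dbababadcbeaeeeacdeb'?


Scanning 'dbababadcbeaeeeacdeb' for 'e':
  Position 10: 'e' -> MATCH (count: 1)
  Position 12: 'e' -> MATCH (count: 2)
  Position 13: 'e' -> MATCH (count: 3)
  Position 14: 'e' -> MATCH (count: 4)
  Position 18: 'e' -> MATCH (count: 5)
Total occurrences of 'e': 5

5


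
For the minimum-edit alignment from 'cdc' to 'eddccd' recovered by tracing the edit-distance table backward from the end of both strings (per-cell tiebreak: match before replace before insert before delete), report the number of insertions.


Edit distance = 4. Backtracking from cell (3, 6) with preference match > replace > insert > delete,
then listing the resulting alignment 'cdc' -> 'eddccd' left to right:
  Step 1: insert 'e' [insertion #1]
  Step 2: replace c->d
  Step 3: keep 'd'
  Step 4: insert 'c' [insertion #2]
  Step 5: keep 'c'
  Step 6: insert 'd' [insertion #3]
Total insertions: 3

3


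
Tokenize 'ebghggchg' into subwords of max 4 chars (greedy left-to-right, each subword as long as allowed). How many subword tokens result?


'ebghggchg' has 9 characters.
Chunking with max size 4:
  Chunk 1: 'ebgh' (positions 0-3)
  Chunk 2: 'ggch' (positions 4-7)
  Chunk 3: 'g' (positions 8-8)
Total chunks: ceil(9 / 4) = 3

3


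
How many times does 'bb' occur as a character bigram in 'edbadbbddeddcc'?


Scanning 'edbadbbddeddcc' for bigram 'bb':
  Position 0: 'ed' -> no
  Position 1: 'db' -> no
  Position 2: 'ba' -> no
  Position 3: 'ad' -> no
  Position 4: 'db' -> no
  Position 5: 'bb' -> MATCH
  Position 6: 'bd' -> no
  Position 7: 'dd' -> no
  Position 8: 'de' -> no
  Position 9: 'ed' -> no
  Position 10: 'dd' -> no
  Position 11: 'dc' -> no
  Position 12: 'cc' -> no
Total matches: 1

1


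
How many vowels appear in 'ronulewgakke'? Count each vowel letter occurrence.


Scanning each character of 'ronulewgakke':
  Position 1: 'r' -> consonant (running count: 0)
  Position 2: 'o' -> vowel (running count: 1)
  Position 3: 'n' -> consonant (running count: 1)
  Position 4: 'u' -> vowel (running count: 2)
  Position 5: 'l' -> consonant (running count: 2)
  Position 6: 'e' -> vowel (running count: 3)
  Position 7: 'w' -> consonant (running count: 3)
  Position 8: 'g' -> consonant (running count: 3)
  Position 9: 'a' -> vowel (running count: 4)
  Position 10: 'k' -> consonant (running count: 4)
  Position 11: 'k' -> consonant (running count: 4)
  Position 12: 'e' -> vowel (running count: 5)
Total vowels: 5

5


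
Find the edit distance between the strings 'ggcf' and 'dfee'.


Building DP table for s1='ggcf' (len 4) and s2='dfee' (len 4):
       d  f  e  e
    0  1  2  3  4
  g 1  1  2  3  4
  g 2  2  2  3  4
  c 3  3  3  3  4
  f 4  4  3  4  4
Edit distance = dp[4][4] = 4

4


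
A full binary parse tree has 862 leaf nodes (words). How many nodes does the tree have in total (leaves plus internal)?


Leaf nodes (terminals): 862
Internal nodes = n - 1 = 862 - 1 = 861
Total = leaves + internal = 862 + 861 = 1723

1723


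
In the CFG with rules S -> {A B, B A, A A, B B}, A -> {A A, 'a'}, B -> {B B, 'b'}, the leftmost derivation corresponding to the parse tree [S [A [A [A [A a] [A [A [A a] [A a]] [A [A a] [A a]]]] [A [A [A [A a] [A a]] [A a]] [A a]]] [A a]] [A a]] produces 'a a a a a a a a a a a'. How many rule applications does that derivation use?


Every bracketed nonterminal node [X ...] in the tree is produced by exactly one rule application.
Reading the tree off as a leftmost derivation:
  Step 1: S  =>  A A   (applied S -> A A)
  Step 2: A A  =>  A A A   (applied A -> A A)
  Step 3: A A A  =>  A A A A   (applied A -> A A)
  Step 4: A A A A  =>  A A A A A   (applied A -> A A)
  Step 5: A A A A A  =>  a A A A A   (applied A -> a)
  Step 6: a A A A A  =>  a A A A A A   (applied A -> A A)
  Step 7: a A A A A A  =>  a A A A A A A   (applied A -> A A)
  Step 8: a A A A A A A  =>  a a A A A A A   (applied A -> a)
  Step 9: a a A A A A A  =>  a a a A A A A   (applied A -> a)
  Step 10: a a a A A A A  =>  a a a A A A A A   (applied A -> A A)
  Step 11: a a a A A A A A  =>  a a a a A A A A   (applied A -> a)
  Step 12: a a a a A A A A  =>  a a a a a A A A   (applied A -> a)
  Step 13: a a a a a A A A  =>  a a a a a A A A A   (applied A -> A A)
  Step 14: a a a a a A A A A  =>  a a a a a A A A A A   (applied A -> A A)
  Step 15: a a a a a A A A A A  =>  a a a a a A A A A A A   (applied A -> A A)
  Step 16: a a a a a A A A A A A  =>  a a a a a a A A A A A   (applied A -> a)
  Step 17: a a a a a a A A A A A  =>  a a a a a a a A A A A   (applied A -> a)
  Step 18: a a a a a a a A A A A  =>  a a a a a a a a A A A   (applied A -> a)
  Step 19: a a a a a a a a A A A  =>  a a a a a a a a a A A   (applied A -> a)
  Step 20: a a a a a a a a a A A  =>  a a a a a a a a a a A   (applied A -> a)
  Step 21: a a a a a a a a a a A  =>  a a a a a a a a a a a   (applied A -> a)
Final yield: a a a a a a a a a a a
Total rewrite steps: 21

21
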